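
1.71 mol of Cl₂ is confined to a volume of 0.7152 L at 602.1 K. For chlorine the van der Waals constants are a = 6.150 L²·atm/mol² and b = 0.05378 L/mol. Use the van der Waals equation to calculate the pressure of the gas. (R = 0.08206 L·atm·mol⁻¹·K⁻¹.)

P = nRT/(V − nb) − a n²/V²
nRT/(V − nb) = (1.71)(0.08206)(602.1)/(0.7152 − 1.71×0.05378) = 84.488/0.62324 = 135.56 atm
a n²/V² = (6.150)(1.71)²/(0.7152)² = 35.157 atm
P = 135.56 − 35.157 = 100.4 atm

P ≈ 100.4 atm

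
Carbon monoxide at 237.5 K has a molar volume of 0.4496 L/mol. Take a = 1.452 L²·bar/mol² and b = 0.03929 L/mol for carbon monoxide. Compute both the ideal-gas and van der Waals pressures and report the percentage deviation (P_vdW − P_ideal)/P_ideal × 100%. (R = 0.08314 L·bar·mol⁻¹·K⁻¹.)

-6.78 %

Ideal: P_ideal = RT/V_m = (0.08314)(237.5)/0.4496 = 43.9185 bar
vdW: P = RT/(V_m − b) − a/V_m² = 19.7458/0.410310 − 1.452/0.202140 = 48.1241 − 7.18314 = 40.9410 bar
% deviation = (40.9410 − 43.9185)/43.9185 × 100% = -6.78%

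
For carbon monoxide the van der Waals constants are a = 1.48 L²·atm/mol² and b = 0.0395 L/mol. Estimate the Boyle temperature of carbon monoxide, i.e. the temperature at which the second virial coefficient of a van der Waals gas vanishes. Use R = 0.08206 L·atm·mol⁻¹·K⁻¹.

For a van der Waals gas the second virial coefficient B₂ = b − a/(RT) vanishes at T_B = a/(Rb).
T_B = 1.48/(0.08206×0.0395) = 1.48/0.0032414 = 456.6 K

T_B ≈ 456.6 K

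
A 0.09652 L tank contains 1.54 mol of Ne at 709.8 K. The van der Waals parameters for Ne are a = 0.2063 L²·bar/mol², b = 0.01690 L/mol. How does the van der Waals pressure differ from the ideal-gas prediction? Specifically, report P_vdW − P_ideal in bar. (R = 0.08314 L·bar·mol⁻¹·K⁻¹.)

ΔP ≈ 295.1 bar

Ideal: P_ideal = nRT/V = (1.54)(0.08314)(709.8)/0.09652 = 941.563 bar
vdW: P = nRT/(V − nb) − a n²/V² = 90.8797/0.0704940 − 0.489261/0.00931611 = 1289.18 − 52.5177 = 1236.66 bar
ΔP = 1236.66 − 941.563 = 295.1 bar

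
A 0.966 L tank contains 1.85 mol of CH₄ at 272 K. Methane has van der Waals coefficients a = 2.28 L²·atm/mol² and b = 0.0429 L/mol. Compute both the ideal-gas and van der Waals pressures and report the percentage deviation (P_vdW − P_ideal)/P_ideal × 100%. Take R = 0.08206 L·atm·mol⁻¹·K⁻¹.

Ideal: P_ideal = nRT/V = (1.85)(0.08206)(272)/0.966 = 42.7460 atm
vdW: P = nRT/(V − nb) − a n²/V² = 41.2926/0.886635 − 7.80330/0.933156 = 46.5723 − 8.36227 = 38.2100 atm
% deviation = (38.2100 − 42.7460)/42.7460 × 100% = -10.61%

-10.61 %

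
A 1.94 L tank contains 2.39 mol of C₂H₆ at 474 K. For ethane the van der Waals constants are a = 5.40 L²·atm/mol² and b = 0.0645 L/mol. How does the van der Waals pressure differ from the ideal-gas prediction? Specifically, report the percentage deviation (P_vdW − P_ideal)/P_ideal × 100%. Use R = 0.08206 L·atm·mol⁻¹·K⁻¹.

-8.47 %

Ideal: P_ideal = nRT/V = (2.39)(0.08206)(474)/1.94 = 47.9188 atm
vdW: P = nRT/(V − nb) − a n²/V² = 92.9625/1.78585 − 30.8453/3.76360 = 52.0550 − 8.19569 = 43.8593 atm
% deviation = (43.8593 − 47.9188)/47.9188 × 100% = -8.47%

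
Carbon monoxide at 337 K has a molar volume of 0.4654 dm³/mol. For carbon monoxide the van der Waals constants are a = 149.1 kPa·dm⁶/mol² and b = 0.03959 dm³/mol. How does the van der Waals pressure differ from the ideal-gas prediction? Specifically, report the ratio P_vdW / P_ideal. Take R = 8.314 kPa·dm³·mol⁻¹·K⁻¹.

Ideal: P_ideal = RT/V_m = (8.314)(337)/0.4654 = 6020.24 kPa
vdW: P = RT/(V_m − b) − a/V_m² = 2801.82/0.425810 − 149.1/0.216597 = 6579.98 − 688.375 = 5891.61 kPa
Ratio = 5891.61/6020.24 = 0.9786

P_vdW / P_ideal ≈ 0.9786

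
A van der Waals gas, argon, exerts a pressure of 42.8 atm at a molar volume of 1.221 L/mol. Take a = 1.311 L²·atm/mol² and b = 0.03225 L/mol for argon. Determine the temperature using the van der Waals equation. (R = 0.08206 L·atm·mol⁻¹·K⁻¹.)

T ≈ 632.8 K

T = (P + a/V_m²)(V_m − b)/R
P + a/V_m² = 42.8 + 1.311/(1.221)² = 43.679 atm
V_m − b = 1.221 − 0.03225 = 1.1888 L/mol
T = (43.679)(1.1888)/0.08206 = 632.8 K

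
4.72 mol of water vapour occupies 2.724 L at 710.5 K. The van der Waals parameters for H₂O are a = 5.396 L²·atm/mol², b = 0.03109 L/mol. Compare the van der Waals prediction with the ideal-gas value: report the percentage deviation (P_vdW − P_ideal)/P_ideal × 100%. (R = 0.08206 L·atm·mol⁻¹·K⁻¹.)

-10.34 %

Ideal: P_ideal = nRT/V = (4.72)(0.08206)(710.5)/2.724 = 101.025 atm
vdW: P = nRT/(V − nb) − a n²/V² = 275.193/2.57726 − 120.214/7.42018 = 106.777 − 16.2010 = 90.576 atm
% deviation = (90.576 − 101.025)/101.025 × 100% = -10.34%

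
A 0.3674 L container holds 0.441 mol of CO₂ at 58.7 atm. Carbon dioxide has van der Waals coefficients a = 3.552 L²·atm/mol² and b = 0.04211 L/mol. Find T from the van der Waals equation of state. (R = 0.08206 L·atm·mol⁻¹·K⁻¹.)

T ≈ 615.2 K

T = (P + a n²/V²)(V − nb)/(nR)
P + a n²/V² = 58.7 + (3.552)(0.441)²/(0.3674)² = 63.818 atm
V − nb = 0.3674 − (0.441)(0.04211) = 0.34883 L
T = (63.818)(0.34883)/((0.441)(0.08206)) = 615.2 K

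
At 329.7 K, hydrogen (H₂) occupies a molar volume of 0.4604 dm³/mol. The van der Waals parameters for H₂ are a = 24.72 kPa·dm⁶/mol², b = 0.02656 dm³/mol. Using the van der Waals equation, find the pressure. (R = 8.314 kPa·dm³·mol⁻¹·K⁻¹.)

P ≈ 6202 kPa

P = RT/(V_m − b) − a/V_m²
RT/(V_m − b) = (8.314)(329.7)/(0.4604 − 0.02656) = 2741.1/0.43384 = 6318.2 kPa
a/V_m² = 24.72/(0.4604)² = 116.62 kPa
P = 6318.2 − 116.62 = 6202 kPa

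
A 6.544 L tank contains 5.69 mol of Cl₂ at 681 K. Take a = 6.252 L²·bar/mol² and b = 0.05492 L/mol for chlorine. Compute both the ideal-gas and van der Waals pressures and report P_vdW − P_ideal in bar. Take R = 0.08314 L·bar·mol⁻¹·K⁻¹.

Ideal: P_ideal = nRT/V = (5.69)(0.08314)(681)/6.544 = 49.2296 bar
vdW: P = nRT/(V − nb) − a n²/V² = 322.158/6.23151 − 202.415/42.8239 = 51.6982 − 4.72668 = 46.9715 bar
ΔP = 46.9715 − 49.2296 = -2.258 bar

ΔP ≈ -2.258 bar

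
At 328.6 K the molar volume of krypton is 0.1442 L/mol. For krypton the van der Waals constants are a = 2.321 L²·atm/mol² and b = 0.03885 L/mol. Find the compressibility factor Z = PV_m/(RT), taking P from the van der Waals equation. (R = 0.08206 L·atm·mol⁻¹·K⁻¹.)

P = RT/(V_m − b) − a/V_m² = (0.08206)(328.6)/(0.1442 − 0.03885) − 2.321/(0.1442)²
  = 26.965/0.10535 − 111.62 = 255.96 − 111.62 = 144.34 atm
Z = PV_m/(RT) = (144.34)(0.1442)/((0.08206)(328.6)) = 20.814/26.965 = 0.7719

Z ≈ 0.7719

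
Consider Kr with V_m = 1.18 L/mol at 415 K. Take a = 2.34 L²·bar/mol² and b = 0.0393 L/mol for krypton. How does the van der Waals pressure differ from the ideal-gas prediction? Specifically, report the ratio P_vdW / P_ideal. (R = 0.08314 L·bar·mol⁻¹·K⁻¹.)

P_vdW / P_ideal ≈ 0.9770

Ideal: P_ideal = RT/V_m = (0.08314)(415)/1.18 = 29.2399 bar
vdW: P = RT/(V_m − b) − a/V_m² = 34.5031/1.14070 − 2.34/1.39240 = 30.2473 − 1.68055 = 28.5668 bar
Ratio = 28.5668/29.2399 = 0.9770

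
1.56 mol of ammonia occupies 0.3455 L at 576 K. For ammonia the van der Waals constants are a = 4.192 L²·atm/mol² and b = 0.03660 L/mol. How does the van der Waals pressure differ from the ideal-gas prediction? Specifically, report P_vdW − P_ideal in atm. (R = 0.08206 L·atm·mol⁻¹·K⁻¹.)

Ideal: P_ideal = nRT/V = (1.56)(0.08206)(576)/0.3455 = 213.418 atm
vdW: P = nRT/(V − nb) − a n²/V² = 73.7358/0.288404 − 10.2017/0.119370 = 255.668 − 85.4628 = 170.205 atm
ΔP = 170.205 − 213.418 = -43.21 atm

ΔP ≈ -43.21 atm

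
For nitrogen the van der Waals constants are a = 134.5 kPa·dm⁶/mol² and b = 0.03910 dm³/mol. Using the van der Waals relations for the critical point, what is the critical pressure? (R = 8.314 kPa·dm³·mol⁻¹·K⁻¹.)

P_c ≈ 3258 kPa

For a van der Waals gas, P_c = a/(27b²).
P_c = 134.5/(27×(0.03910)²) = 134.5/0.041278 = 3258 kPa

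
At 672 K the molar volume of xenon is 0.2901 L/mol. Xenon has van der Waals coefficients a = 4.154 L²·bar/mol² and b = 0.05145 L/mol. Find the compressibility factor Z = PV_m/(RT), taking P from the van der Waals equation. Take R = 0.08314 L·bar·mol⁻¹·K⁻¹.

P = RT/(V_m − b) − a/V_m² = (0.08314)(672)/(0.2901 − 0.05145) − 4.154/(0.2901)²
  = 55.870/0.23865 − 49.360 = 234.11 − 49.360 = 184.75 bar
Z = PV_m/(RT) = (184.75)(0.2901)/((0.08314)(672)) = 53.596/55.870 = 0.9593

Z ≈ 0.9593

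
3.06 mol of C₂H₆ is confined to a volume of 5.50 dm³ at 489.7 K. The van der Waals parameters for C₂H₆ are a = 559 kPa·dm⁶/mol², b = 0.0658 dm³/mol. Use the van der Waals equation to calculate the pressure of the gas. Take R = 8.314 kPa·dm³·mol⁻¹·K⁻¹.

P ≈ 2178 kPa

P = nRT/(V − nb) − a n²/V²
nRT/(V − nb) = (3.06)(8.314)(489.7)/(5.50 − 3.06×0.0658) = 12458/5.2987 = 2351.1 kPa
a n²/V² = (559)(3.06)²/(5.50)² = 173.03 kPa
P = 2351.1 − 173.03 = 2178 kPa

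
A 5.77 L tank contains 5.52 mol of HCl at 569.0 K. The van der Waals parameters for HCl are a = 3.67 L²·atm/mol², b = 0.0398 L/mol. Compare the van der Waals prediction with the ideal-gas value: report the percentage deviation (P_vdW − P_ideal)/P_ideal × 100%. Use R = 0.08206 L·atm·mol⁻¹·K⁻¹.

Ideal: P_ideal = nRT/V = (5.52)(0.08206)(569.0)/5.77 = 44.6691 atm
vdW: P = nRT/(V − nb) − a n²/V² = 257.741/5.55030 − 111.826/33.2929 = 46.4373 − 3.35885 = 43.0785 atm
% deviation = (43.0785 − 44.6691)/44.6691 × 100% = -3.56%

-3.56 %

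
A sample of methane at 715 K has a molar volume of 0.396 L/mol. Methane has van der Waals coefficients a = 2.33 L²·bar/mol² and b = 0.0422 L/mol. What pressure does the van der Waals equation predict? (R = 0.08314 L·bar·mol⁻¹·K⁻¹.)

P = RT/(V_m − b) − a/V_m²
RT/(V_m − b) = (0.08314)(715)/(0.396 − 0.0422) = 59.445/0.35380 = 168.02 bar
a/V_m² = 2.33/(0.396)² = 14.858 bar
P = 168.02 − 14.858 = 153.2 bar

P ≈ 153.2 bar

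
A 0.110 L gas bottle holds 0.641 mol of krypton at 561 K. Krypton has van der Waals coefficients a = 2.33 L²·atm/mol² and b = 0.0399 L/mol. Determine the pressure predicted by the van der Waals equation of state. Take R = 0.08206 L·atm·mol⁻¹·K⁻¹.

P = nRT/(V − nb) − a n²/V²
nRT/(V − nb) = (0.641)(0.08206)(561)/(0.110 − 0.641×0.0399) = 29.509/0.084424 = 349.53 atm
a n²/V² = (2.33)(0.641)²/(0.110)² = 79.120 atm
P = 349.53 − 79.120 = 270.4 atm

P ≈ 270.4 atm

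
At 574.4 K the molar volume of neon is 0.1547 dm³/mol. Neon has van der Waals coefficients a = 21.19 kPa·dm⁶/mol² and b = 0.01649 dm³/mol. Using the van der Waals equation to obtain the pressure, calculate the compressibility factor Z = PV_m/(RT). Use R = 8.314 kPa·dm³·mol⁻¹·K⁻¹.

P = RT/(V_m − b) − a/V_m² = (8.314)(574.4)/(0.1547 − 0.01649) − 21.19/(0.1547)²
  = 4775.6/0.13821 − 885.42 = 34553 − 885.42 = 33668 kPa
Z = PV_m/(RT) = (33668)(0.1547)/((8.314)(574.4)) = 5208.4/4775.6 = 1.091

Z ≈ 1.091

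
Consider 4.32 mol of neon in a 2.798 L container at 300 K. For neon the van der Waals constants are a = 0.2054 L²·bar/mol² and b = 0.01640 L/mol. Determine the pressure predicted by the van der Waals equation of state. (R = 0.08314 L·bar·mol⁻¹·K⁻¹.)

P = nRT/(V − nb) − a n²/V²
nRT/(V − nb) = (4.32)(0.08314)(300)/(2.798 − 4.32×0.01640) = 107.75/2.7272 = 39.509 bar
a n²/V² = (0.2054)(4.32)²/(2.798)² = 0.48964 bar
P = 39.509 − 0.48964 = 39.02 bar

P ≈ 39.02 bar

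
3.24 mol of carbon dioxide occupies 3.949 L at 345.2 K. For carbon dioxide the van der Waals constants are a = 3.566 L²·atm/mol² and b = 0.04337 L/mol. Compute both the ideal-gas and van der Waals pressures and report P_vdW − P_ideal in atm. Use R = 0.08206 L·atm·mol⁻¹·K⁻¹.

Ideal: P_ideal = nRT/V = (3.24)(0.08206)(345.2)/3.949 = 23.2413 atm
vdW: P = nRT/(V − nb) − a n²/V² = 91.7798/3.80848 − 37.4344/15.5946 = 24.0988 − 2.40047 = 21.6983 atm
ΔP = 21.6983 − 23.2413 = -1.543 atm

ΔP ≈ -1.543 atm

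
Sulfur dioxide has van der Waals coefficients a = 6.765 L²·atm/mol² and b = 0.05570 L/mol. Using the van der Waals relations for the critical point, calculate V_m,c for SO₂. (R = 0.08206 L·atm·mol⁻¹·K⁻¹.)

For a van der Waals gas, V_m,c = 3b.
V_m,c = 3×0.05570 = 0.1671 L/mol

V_m,c ≈ 0.1671 L/mol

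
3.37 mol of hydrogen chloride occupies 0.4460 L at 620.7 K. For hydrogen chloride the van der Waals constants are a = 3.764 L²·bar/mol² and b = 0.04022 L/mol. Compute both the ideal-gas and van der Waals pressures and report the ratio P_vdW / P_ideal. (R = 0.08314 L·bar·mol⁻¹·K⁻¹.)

Ideal: P_ideal = nRT/V = (3.37)(0.08314)(620.7)/0.4460 = 389.930 bar
vdW: P = nRT/(V − nb) − a n²/V² = 173.909/0.310459 − 42.7474/0.198916 = 560.167 − 214.902 = 345.265 bar
Ratio = 345.265/389.930 = 0.8855

P_vdW / P_ideal ≈ 0.8855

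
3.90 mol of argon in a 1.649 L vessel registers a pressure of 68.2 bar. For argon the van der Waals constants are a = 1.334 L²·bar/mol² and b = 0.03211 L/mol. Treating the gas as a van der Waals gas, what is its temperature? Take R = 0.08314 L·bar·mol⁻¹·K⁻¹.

T = (P + a n²/V²)(V − nb)/(nR)
P + a n²/V² = 68.2 + (1.334)(3.90)²/(1.649)² = 75.662 bar
V − nb = 1.649 − (3.90)(0.03211) = 1.5238 L
T = (75.662)(1.5238)/((3.90)(0.08314)) = 355.6 K

T ≈ 355.6 K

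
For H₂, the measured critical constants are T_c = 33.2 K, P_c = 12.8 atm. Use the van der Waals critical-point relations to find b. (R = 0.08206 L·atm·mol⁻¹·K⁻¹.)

From T_c = 8a/(27Rb) and P_c = a/(27b²): b = R T_c/(8 P_c).
b = (0.08206)(33.2)/(8×12.8) = 2.7244/102.40 = 0.02661 L/mol

b ≈ 0.02661 L/mol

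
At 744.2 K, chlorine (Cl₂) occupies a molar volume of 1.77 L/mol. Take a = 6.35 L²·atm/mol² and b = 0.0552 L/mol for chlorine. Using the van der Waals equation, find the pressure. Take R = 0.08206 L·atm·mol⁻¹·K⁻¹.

P = RT/(V_m − b) − a/V_m²
RT/(V_m − b) = (0.08206)(744.2)/(1.77 − 0.0552) = 61.069/1.7148 = 35.613 atm
a/V_m² = 6.35/(1.77)² = 2.0269 atm
P = 35.613 − 2.0269 = 33.59 atm

P ≈ 33.59 atm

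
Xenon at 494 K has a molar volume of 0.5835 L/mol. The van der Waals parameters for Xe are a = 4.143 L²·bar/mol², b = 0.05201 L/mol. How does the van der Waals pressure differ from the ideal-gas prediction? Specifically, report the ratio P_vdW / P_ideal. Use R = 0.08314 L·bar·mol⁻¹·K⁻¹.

Ideal: P_ideal = RT/V_m = (0.08314)(494)/0.5835 = 70.3876 bar
vdW: P = RT/(V_m − b) − a/V_m² = 41.0712/0.531490 − 4.143/0.340472 = 77.2756 − 12.1684 = 65.1072 bar
Ratio = 65.1072/70.3876 = 0.9250

P_vdW / P_ideal ≈ 0.9250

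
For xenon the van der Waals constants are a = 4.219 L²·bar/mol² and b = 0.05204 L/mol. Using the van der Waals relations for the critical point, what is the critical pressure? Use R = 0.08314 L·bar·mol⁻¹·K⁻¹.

For a van der Waals gas, P_c = a/(27b²).
P_c = 4.219/(27×(0.05204)²) = 4.219/0.073120 = 57.70 bar

P_c ≈ 57.70 bar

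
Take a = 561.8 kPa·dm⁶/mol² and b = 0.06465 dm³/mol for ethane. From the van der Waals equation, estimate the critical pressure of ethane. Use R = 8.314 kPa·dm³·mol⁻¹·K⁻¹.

P_c ≈ 4978 kPa

For a van der Waals gas, P_c = a/(27b²).
P_c = 561.8/(27×(0.06465)²) = 561.8/0.11285 = 4978 kPa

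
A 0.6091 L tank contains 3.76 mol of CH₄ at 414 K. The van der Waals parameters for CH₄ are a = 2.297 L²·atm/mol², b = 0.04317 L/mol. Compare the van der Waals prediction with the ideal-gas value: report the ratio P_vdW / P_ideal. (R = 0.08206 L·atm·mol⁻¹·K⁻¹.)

P_vdW / P_ideal ≈ 0.9459

Ideal: P_ideal = nRT/V = (3.76)(0.08206)(414)/0.6091 = 209.716 atm
vdW: P = nRT/(V − nb) − a n²/V² = 127.738/0.446781 − 32.4741/0.371003 = 285.907 − 87.5306 = 198.376 atm
Ratio = 198.376/209.716 = 0.9459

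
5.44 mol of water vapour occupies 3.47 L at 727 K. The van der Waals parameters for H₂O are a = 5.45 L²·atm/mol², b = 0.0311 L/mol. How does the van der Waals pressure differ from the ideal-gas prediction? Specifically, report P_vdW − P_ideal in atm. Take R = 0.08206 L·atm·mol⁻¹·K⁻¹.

Ideal: P_ideal = nRT/V = (5.44)(0.08206)(727)/3.47 = 93.5266 atm
vdW: P = nRT/(V − nb) − a n²/V² = 324.537/3.30082 − 161.285/12.0409 = 98.3201 − 13.3948 = 84.9253 atm
ΔP = 84.9253 − 93.5266 = -8.601 atm

ΔP ≈ -8.601 atm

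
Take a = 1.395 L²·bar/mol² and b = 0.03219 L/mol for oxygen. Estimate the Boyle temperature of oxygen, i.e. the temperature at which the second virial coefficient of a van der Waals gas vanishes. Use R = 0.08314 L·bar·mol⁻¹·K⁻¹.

For a van der Waals gas the second virial coefficient B₂ = b − a/(RT) vanishes at T_B = a/(Rb).
T_B = 1.395/(0.08314×0.03219) = 1.395/0.0026763 = 521.2 K

T_B ≈ 521.2 K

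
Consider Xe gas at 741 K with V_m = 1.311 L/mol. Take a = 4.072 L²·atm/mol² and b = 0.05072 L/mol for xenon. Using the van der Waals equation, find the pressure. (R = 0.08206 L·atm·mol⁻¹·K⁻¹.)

P = RT/(V_m − b) − a/V_m²
RT/(V_m − b) = (0.08206)(741)/(1.311 − 0.05072) = 60.806/1.2603 = 48.247 atm
a/V_m² = 4.072/(1.311)² = 2.3692 atm
P = 48.247 − 2.3692 = 45.88 atm

P ≈ 45.88 atm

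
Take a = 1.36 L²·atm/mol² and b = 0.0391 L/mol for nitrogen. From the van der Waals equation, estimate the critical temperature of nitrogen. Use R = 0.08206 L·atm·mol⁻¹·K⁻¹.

For a van der Waals gas, T_c = 8a/(27Rb).
T_c = 8×1.36/(27×0.08206×0.0391) = 10.880/0.086631 = 125.6 K

T_c ≈ 125.6 K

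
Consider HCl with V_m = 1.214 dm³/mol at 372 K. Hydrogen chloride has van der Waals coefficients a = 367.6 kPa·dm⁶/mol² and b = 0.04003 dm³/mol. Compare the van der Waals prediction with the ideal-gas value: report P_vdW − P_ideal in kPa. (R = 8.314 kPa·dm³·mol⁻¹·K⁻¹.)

ΔP ≈ -162.6 kPa

Ideal: P_ideal = RT/V_m = (8.314)(372)/1.214 = 2547.62 kPa
vdW: P = RT/(V_m − b) − a/V_m² = 3092.81/1.17397 − 367.6/1.47380 = 2634.49 − 249.423 = 2385.07 kPa
ΔP = 2385.07 − 2547.62 = -162.6 kPa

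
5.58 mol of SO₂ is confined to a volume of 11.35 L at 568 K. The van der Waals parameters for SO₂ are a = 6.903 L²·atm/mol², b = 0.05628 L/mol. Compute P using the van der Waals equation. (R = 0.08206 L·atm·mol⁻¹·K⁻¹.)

P = nRT/(V − nb) − a n²/V²
nRT/(V − nb) = (5.58)(0.08206)(568)/(11.35 − 5.58×0.05628) = 260.08/11.036 = 23.567 atm
a n²/V² = (6.903)(5.58)²/(11.35)² = 1.6685 atm
P = 23.567 − 1.6685 = 21.90 atm

P ≈ 21.90 atm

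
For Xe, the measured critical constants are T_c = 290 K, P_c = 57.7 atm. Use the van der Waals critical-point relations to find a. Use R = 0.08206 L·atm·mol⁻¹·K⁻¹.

From T_c = 8a/(27Rb) and P_c = a/(27b²): a = 27 R² T_c²/(64 P_c).
a = 27×(0.08206)²×(290)²/(64×57.7) = 15291/3692.8 = 4.141 L²·atm/mol²

a ≈ 4.141 L²·atm/mol²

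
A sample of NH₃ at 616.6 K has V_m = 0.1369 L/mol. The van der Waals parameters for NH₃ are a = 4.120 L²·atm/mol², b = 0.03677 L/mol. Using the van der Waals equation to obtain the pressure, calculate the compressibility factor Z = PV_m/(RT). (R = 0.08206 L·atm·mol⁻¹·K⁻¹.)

Z ≈ 0.7724

P = RT/(V_m − b) − a/V_m² = (0.08206)(616.6)/(0.1369 − 0.03677) − 4.120/(0.1369)²
  = 50.598/0.10013 − 219.83 = 505.32 − 219.83 = 285.49 atm
Z = PV_m/(RT) = (285.49)(0.1369)/((0.08206)(616.6)) = 39.084/50.598 = 0.7724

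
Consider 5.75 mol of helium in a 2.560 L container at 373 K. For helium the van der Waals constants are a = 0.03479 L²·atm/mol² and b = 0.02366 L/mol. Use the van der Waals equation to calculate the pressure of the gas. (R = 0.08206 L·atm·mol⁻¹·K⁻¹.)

P ≈ 72.43 atm

P = nRT/(V − nb) − a n²/V²
nRT/(V − nb) = (5.75)(0.08206)(373)/(2.560 − 5.75×0.02366) = 176.00/2.4240 = 72.607 atm
a n²/V² = (0.03479)(5.75)²/(2.560)² = 0.17551 atm
P = 72.607 − 0.17551 = 72.43 atm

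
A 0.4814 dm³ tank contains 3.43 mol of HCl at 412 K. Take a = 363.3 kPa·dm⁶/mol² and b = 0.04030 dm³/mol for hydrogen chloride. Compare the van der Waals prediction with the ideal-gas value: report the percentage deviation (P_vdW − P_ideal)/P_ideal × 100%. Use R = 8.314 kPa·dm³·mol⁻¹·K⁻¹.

-35.29 %

Ideal: P_ideal = nRT/V = (3.43)(8.314)(412)/0.4814 = 24405.9 kPa
vdW: P = nRT/(V − nb) − a n²/V² = 11749.0/0.343171 − 4274.19/0.231746 = 34236.6 − 18443.4 = 15793.2 kPa
% deviation = (15793.2 − 24405.9)/24405.9 × 100% = -35.29%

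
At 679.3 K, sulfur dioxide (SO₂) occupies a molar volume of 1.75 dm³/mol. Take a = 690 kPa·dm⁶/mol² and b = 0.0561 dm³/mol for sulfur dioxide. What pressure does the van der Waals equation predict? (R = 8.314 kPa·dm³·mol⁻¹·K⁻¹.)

P ≈ 3109 kPa

P = RT/(V_m − b) − a/V_m²
RT/(V_m − b) = (8.314)(679.3)/(1.75 − 0.0561) = 5647.7/1.6939 = 3334.1 kPa
a/V_m² = 690/(1.75)² = 225.31 kPa
P = 3334.1 − 225.31 = 3109 kPa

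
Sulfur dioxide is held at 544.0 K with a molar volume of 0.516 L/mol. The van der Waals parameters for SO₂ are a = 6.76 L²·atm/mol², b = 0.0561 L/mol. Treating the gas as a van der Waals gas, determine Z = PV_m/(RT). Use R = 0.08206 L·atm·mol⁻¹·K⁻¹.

Z ≈ 0.8285

P = RT/(V_m − b) − a/V_m² = (0.08206)(544.0)/(0.516 − 0.0561) − 6.76/(0.516)²
  = 44.641/0.45990 − 25.389 = 97.067 − 25.389 = 71.678 atm
Z = PV_m/(RT) = (71.678)(0.516)/((0.08206)(544.0)) = 36.986/44.641 = 0.8285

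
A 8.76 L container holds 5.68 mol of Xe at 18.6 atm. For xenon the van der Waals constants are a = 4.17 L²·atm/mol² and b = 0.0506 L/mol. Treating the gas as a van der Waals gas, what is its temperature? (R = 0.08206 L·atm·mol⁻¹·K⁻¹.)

T ≈ 370.0 K

T = (P + a n²/V²)(V − nb)/(nR)
P + a n²/V² = 18.6 + (4.17)(5.68)²/(8.76)² = 20.353 atm
V − nb = 8.76 − (5.68)(0.0506) = 8.4726 L
T = (20.353)(8.4726)/((5.68)(0.08206)) = 370.0 K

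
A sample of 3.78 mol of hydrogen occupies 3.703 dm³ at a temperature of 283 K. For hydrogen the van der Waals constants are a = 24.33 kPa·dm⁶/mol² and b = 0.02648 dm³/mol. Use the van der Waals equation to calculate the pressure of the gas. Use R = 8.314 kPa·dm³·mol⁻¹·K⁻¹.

P = nRT/(V − nb) − a n²/V²
nRT/(V − nb) = (3.78)(8.314)(283)/(3.703 − 3.78×0.02648) = 8893.8/3.6029 = 2468.5 kPa
a n²/V² = (24.33)(3.78)²/(3.703)² = 25.352 kPa
P = 2468.5 − 25.352 = 2443 kPa

P ≈ 2443 kPa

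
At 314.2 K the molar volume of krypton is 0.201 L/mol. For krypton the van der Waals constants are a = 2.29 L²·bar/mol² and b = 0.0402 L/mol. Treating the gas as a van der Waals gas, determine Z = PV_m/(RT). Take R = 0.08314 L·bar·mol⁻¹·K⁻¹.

P = RT/(V_m − b) − a/V_m² = (0.08314)(314.2)/(0.201 − 0.0402) − 2.29/(0.201)²
  = 26.123/0.16080 − 56.682 = 162.46 − 56.682 = 105.78 bar
Z = PV_m/(RT) = (105.78)(0.201)/((0.08314)(314.2)) = 21.262/26.123 = 0.8139

Z ≈ 0.8139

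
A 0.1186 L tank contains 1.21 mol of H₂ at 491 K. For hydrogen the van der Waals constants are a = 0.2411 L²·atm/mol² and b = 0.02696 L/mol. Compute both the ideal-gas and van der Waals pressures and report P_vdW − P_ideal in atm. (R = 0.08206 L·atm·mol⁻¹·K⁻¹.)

Ideal: P_ideal = nRT/V = (1.21)(0.08206)(491)/0.1186 = 411.068 atm
vdW: P = nRT/(V − nb) − a n²/V² = 48.7527/0.0859784 − 0.352995/0.0140660 = 567.034 − 25.0956 = 541.938 atm
ΔP = 541.938 − 411.068 = 130.9 atm

ΔP ≈ 130.9 atm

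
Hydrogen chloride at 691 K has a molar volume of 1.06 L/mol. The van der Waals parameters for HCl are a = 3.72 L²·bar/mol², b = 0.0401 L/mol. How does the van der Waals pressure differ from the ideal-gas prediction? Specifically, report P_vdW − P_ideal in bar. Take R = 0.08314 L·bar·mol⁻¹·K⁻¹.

ΔP ≈ -1.180 bar

Ideal: P_ideal = RT/V_m = (0.08314)(691)/1.06 = 54.1979 bar
vdW: P = RT/(V_m − b) − a/V_m² = 57.4497/1.01990 − 3.72/1.12360 = 56.3288 − 3.31079 = 53.0180 bar
ΔP = 53.0180 − 54.1979 = -1.180 bar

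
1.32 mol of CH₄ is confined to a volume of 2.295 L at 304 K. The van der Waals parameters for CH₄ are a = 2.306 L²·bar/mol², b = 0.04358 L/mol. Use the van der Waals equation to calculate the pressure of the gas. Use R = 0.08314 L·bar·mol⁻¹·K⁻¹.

P = nRT/(V − nb) − a n²/V²
nRT/(V − nb) = (1.32)(0.08314)(304)/(2.295 − 1.32×0.04358) = 33.362/2.2375 = 14.910 bar
a n²/V² = (2.306)(1.32)²/(2.295)² = 0.76285 bar
P = 14.910 − 0.76285 = 14.15 bar

P ≈ 14.15 bar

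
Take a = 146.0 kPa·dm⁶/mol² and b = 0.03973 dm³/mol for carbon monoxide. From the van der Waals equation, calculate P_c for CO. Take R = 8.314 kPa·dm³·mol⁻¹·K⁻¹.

P_c ≈ 3426 kPa

For a van der Waals gas, P_c = a/(27b²).
P_c = 146.0/(27×(0.03973)²) = 146.0/0.042619 = 3426 kPa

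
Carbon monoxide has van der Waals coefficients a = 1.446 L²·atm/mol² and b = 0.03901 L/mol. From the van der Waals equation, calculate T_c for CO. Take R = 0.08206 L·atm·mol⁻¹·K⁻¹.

T_c ≈ 133.8 K

For a van der Waals gas, T_c = 8a/(27Rb).
T_c = 8×1.446/(27×0.08206×0.03901) = 11.568/0.086431 = 133.8 K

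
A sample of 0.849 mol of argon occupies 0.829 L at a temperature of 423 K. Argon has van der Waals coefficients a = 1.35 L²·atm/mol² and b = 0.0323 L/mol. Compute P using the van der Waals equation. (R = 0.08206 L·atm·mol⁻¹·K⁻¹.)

P = nRT/(V − nb) − a n²/V²
nRT/(V − nb) = (0.849)(0.08206)(423)/(0.829 − 0.849×0.0323) = 29.470/0.80158 = 36.765 atm
a n²/V² = (1.35)(0.849)²/(0.829)² = 1.4159 atm
P = 36.765 − 1.4159 = 35.35 atm

P ≈ 35.35 atm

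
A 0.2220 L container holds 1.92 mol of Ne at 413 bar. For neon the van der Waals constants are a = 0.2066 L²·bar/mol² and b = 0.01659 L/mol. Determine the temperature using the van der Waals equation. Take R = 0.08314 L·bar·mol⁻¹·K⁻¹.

T ≈ 510.4 K

T = (P + a n²/V²)(V − nb)/(nR)
P + a n²/V² = 413 + (0.2066)(1.92)²/(0.2220)² = 428.45 bar
V − nb = 0.2220 − (1.92)(0.01659) = 0.19015 L
T = (428.45)(0.19015)/((1.92)(0.08314)) = 510.4 K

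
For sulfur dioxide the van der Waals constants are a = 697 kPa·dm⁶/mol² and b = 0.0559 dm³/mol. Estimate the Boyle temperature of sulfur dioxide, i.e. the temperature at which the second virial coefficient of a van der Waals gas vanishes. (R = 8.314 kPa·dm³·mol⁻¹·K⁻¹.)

T_B ≈ 1500 K

For a van der Waals gas the second virial coefficient B₂ = b − a/(RT) vanishes at T_B = a/(Rb).
T_B = 697/(8.314×0.0559) = 697/0.46475 = 1500 K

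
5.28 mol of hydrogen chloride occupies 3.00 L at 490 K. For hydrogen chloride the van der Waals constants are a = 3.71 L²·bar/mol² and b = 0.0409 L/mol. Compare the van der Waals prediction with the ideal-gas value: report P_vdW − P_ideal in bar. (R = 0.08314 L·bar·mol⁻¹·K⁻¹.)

Ideal: P_ideal = nRT/V = (5.28)(0.08314)(490)/3.00 = 71.6999 bar
vdW: P = nRT/(V − nb) − a n²/V² = 215.100/2.78405 − 103.429/9.00000 = 77.2615 − 11.4921 = 65.7694 bar
ΔP = 65.7694 − 71.6999 = -5.931 bar

ΔP ≈ -5.931 bar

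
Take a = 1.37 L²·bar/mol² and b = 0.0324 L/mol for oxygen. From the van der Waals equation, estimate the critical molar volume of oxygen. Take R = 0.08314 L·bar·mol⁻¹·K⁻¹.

V_m,c ≈ 0.09720 L/mol

For a van der Waals gas, V_m,c = 3b.
V_m,c = 3×0.0324 = 0.09720 L/mol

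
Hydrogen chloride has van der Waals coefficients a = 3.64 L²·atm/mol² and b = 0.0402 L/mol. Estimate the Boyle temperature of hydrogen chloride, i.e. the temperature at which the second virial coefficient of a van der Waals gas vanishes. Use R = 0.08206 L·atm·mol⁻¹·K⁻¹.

T_B ≈ 1103 K

For a van der Waals gas the second virial coefficient B₂ = b − a/(RT) vanishes at T_B = a/(Rb).
T_B = 3.64/(0.08206×0.0402) = 3.64/0.0032988 = 1103 K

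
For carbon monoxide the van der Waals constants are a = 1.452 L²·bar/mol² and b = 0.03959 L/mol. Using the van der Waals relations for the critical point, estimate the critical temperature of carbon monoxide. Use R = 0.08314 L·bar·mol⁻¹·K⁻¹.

T_c ≈ 130.7 K

For a van der Waals gas, T_c = 8a/(27Rb).
T_c = 8×1.452/(27×0.08314×0.03959) = 11.616/0.088871 = 130.7 K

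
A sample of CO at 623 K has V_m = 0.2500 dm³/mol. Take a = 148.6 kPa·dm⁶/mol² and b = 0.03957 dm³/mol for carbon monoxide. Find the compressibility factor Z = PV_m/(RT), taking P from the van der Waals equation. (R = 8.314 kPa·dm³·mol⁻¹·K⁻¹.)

Z ≈ 1.073

P = RT/(V_m − b) − a/V_m² = (8.314)(623)/(0.2500 − 0.03957) − 148.6/(0.2500)²
  = 5179.6/0.21043 − 2377.6 = 24614 − 2377.6 = 22236 kPa
Z = PV_m/(RT) = (22236)(0.2500)/((8.314)(623)) = 5559.0/5179.6 = 1.073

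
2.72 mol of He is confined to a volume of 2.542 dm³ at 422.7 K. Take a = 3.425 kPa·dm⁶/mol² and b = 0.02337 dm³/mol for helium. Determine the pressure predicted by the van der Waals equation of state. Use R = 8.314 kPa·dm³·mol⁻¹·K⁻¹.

P ≈ 3853 kPa

P = nRT/(V − nb) − a n²/V²
nRT/(V − nb) = (2.72)(8.314)(422.7)/(2.542 − 2.72×0.02337) = 9559.0/2.4784 = 3856.9 kPa
a n²/V² = (3.425)(2.72)²/(2.542)² = 3.9215 kPa
P = 3856.9 − 3.9215 = 3853 kPa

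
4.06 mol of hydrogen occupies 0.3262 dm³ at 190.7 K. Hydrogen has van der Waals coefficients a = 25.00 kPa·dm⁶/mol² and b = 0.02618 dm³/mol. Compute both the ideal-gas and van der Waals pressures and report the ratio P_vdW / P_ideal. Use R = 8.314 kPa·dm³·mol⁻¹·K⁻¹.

Ideal: P_ideal = nRT/V = (4.06)(8.314)(190.7)/0.3262 = 19733.4 kPa
vdW: P = nRT/(V − nb) − a n²/V² = 6437.05/0.219909 − 412.090/0.106406 = 29271.4 − 3872.81 = 25398.6 kPa
Ratio = 25398.6/19733.4 = 1.287

P_vdW / P_ideal ≈ 1.287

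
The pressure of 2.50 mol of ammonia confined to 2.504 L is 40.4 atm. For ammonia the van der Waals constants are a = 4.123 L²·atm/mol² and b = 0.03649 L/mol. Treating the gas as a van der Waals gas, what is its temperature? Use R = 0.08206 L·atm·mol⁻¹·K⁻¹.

T = (P + a n²/V²)(V − nb)/(nR)
P + a n²/V² = 40.4 + (4.123)(2.50)²/(2.504)² = 44.510 atm
V − nb = 2.504 − (2.50)(0.03649) = 2.4128 L
T = (44.510)(2.4128)/((2.50)(0.08206)) = 523.5 K

T ≈ 523.5 K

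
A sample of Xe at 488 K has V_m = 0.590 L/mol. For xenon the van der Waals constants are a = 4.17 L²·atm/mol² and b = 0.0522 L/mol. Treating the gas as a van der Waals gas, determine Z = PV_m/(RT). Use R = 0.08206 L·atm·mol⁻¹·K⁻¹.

P = RT/(V_m − b) − a/V_m² = (0.08206)(488)/(0.590 − 0.0522) − 4.17/(0.590)²
  = 40.045/0.53780 − 11.979 = 74.461 − 11.979 = 62.482 atm
Z = PV_m/(RT) = (62.482)(0.590)/((0.08206)(488)) = 36.864/40.045 = 0.9206

Z ≈ 0.9206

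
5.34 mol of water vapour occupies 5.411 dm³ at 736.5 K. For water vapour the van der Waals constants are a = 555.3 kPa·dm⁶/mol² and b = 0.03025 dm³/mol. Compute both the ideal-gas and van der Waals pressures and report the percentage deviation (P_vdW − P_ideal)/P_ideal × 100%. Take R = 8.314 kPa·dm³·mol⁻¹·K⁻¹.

Ideal: P_ideal = nRT/V = (5.34)(8.314)(736.5)/5.411 = 6042.92 kPa
vdW: P = nRT/(V − nb) − a n²/V² = 32698.2/5.24947 − 15834.7/29.2789 = 6228.86 − 540.823 = 5688.04 kPa
% deviation = (5688.04 − 6042.92)/6042.92 × 100% = -5.87%

-5.87 %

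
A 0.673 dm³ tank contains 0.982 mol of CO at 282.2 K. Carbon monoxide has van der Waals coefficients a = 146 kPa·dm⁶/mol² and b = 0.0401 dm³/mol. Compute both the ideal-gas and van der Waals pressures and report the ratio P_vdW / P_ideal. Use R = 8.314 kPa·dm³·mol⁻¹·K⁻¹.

Ideal: P_ideal = nRT/V = (0.982)(8.314)(282.2)/0.673 = 3423.45 kPa
vdW: P = nRT/(V − nb) − a n²/V² = 2303.98/0.633622 − 140.791/0.452929 = 3636.21 − 310.846 = 3325.36 kPa
Ratio = 3325.36/3423.45 = 0.9713

P_vdW / P_ideal ≈ 0.9713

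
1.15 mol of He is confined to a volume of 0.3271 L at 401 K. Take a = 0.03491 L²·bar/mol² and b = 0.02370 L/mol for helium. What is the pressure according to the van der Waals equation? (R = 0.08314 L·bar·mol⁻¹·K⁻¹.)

P = nRT/(V − nb) − a n²/V²
nRT/(V − nb) = (1.15)(0.08314)(401)/(0.3271 − 1.15×0.02370) = 38.340/0.29985 = 127.86 bar
a n²/V² = (0.03491)(1.15)²/(0.3271)² = 0.43150 bar
P = 127.86 − 0.43150 = 127.4 bar

P ≈ 127.4 bar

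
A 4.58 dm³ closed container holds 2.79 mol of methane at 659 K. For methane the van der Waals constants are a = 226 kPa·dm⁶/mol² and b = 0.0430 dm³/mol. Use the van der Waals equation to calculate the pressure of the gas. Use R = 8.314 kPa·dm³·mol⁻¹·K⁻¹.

P = nRT/(V − nb) − a n²/V²
nRT/(V − nb) = (2.79)(8.314)(659)/(4.58 − 2.79×0.0430) = 15286/4.4600 = 3427.4 kPa
a n²/V² = (226)(2.79)²/(4.58)² = 83.866 kPa
P = 3427.4 − 83.866 = 3344 kPa

P ≈ 3344 kPa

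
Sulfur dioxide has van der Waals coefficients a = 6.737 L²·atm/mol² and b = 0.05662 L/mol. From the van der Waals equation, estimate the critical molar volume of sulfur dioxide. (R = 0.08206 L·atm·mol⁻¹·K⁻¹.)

V_m,c ≈ 0.1699 L/mol

For a van der Waals gas, V_m,c = 3b.
V_m,c = 3×0.05662 = 0.1699 L/mol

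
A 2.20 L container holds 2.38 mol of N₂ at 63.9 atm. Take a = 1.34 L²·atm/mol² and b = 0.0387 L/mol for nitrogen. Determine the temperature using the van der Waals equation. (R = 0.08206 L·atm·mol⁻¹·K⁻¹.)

T = (P + a n²/V²)(V − nb)/(nR)
P + a n²/V² = 63.9 + (1.34)(2.38)²/(2.20)² = 65.468 atm
V − nb = 2.20 − (2.38)(0.0387) = 2.1079 L
T = (65.468)(2.1079)/((2.38)(0.08206)) = 706.6 K

T ≈ 706.6 K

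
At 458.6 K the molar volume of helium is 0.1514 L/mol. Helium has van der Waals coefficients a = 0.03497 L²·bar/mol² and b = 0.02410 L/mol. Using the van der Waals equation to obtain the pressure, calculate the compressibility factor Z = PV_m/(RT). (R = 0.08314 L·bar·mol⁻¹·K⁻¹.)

Z ≈ 1.183

P = RT/(V_m − b) − a/V_m² = (0.08314)(458.6)/(0.1514 − 0.02410) − 0.03497/(0.1514)²
  = 38.128/0.12730 − 1.5256 = 299.51 − 1.5256 = 297.98 bar
Z = PV_m/(RT) = (297.98)(0.1514)/((0.08314)(458.6)) = 45.114/38.128 = 1.183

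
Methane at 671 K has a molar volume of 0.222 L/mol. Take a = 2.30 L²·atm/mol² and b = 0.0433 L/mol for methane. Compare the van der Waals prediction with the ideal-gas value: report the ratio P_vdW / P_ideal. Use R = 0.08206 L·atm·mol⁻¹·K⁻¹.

Ideal: P_ideal = RT/V_m = (0.08206)(671)/0.222 = 248.028 atm
vdW: P = RT/(V_m − b) − a/V_m² = 55.0623/0.178700 − 2.30/0.0492840 = 308.127 − 46.6683 = 261.459 atm
Ratio = 261.459/248.028 = 1.054

P_vdW / P_ideal ≈ 1.054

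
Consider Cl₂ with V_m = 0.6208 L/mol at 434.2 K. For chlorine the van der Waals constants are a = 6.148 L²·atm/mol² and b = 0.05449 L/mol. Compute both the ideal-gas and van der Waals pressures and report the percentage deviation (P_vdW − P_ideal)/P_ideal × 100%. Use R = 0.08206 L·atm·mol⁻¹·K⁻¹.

-18.17 %

Ideal: P_ideal = RT/V_m = (0.08206)(434.2)/0.6208 = 57.3944 atm
vdW: P = RT/(V_m − b) − a/V_m² = 35.6305/0.566310 − 6.148/0.385393 = 62.9170 − 15.9525 = 46.9645 atm
% deviation = (46.9645 − 57.3944)/57.3944 × 100% = -18.17%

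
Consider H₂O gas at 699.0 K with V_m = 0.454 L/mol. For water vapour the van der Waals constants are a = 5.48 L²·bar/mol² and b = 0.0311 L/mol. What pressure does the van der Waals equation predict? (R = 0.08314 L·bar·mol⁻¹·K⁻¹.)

P = RT/(V_m − b) − a/V_m²
RT/(V_m − b) = (0.08314)(699.0)/(0.454 − 0.0311) = 58.115/0.42290 = 137.42 bar
a/V_m² = 5.48/(0.454)² = 26.587 bar
P = 137.42 − 26.587 = 110.8 bar

P ≈ 110.8 bar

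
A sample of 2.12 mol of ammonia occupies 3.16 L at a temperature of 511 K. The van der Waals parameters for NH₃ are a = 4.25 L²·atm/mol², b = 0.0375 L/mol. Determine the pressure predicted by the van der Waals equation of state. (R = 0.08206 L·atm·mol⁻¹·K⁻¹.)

P ≈ 26.95 atm

P = nRT/(V − nb) − a n²/V²
nRT/(V − nb) = (2.12)(0.08206)(511)/(3.16 − 2.12×0.0375) = 88.897/3.0805 = 28.858 atm
a n²/V² = (4.25)(2.12)²/(3.16)² = 1.9129 atm
P = 28.858 − 1.9129 = 26.95 atm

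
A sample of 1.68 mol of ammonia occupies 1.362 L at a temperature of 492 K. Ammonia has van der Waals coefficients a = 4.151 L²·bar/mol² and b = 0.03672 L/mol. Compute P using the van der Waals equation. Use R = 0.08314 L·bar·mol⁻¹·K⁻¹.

P ≈ 46.53 bar

P = nRT/(V − nb) − a n²/V²
nRT/(V − nb) = (1.68)(0.08314)(492)/(1.362 − 1.68×0.03672) = 68.720/1.3003 = 52.849 bar
a n²/V² = (4.151)(1.68)²/(1.362)² = 6.3156 bar
P = 52.849 − 6.3156 = 46.53 bar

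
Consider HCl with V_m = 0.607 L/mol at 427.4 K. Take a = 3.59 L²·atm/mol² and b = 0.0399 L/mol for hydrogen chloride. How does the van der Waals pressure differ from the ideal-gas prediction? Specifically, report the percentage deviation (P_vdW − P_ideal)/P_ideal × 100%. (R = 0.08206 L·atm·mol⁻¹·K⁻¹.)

-9.83 %

Ideal: P_ideal = RT/V_m = (0.08206)(427.4)/0.607 = 57.7800 atm
vdW: P = RT/(V_m − b) − a/V_m² = 35.0724/0.567100 − 3.59/0.368449 = 61.8452 − 9.74355 = 52.1017 atm
% deviation = (52.1017 − 57.7800)/57.7800 × 100% = -9.83%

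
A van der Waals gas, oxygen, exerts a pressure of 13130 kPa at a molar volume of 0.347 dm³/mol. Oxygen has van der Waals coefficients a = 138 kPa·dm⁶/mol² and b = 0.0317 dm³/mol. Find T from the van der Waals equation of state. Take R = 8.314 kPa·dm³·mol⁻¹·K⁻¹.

T ≈ 541.4 K

T = (P + a/V_m²)(V_m − b)/R
P + a/V_m² = 13130 + 138/(0.347)² = 14276 kPa
V_m − b = 0.347 − 0.0317 = 0.31530 dm³/mol
T = (14276)(0.31530)/8.314 = 541.4 K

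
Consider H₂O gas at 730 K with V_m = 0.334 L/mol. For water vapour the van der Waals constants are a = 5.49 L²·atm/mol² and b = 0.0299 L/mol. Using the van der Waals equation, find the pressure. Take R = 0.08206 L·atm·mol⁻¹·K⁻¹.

P = RT/(V_m − b) − a/V_m²
RT/(V_m − b) = (0.08206)(730)/(0.334 − 0.0299) = 59.904/0.30410 = 196.99 atm
a/V_m² = 5.49/(0.334)² = 49.213 atm
P = 196.99 − 49.213 = 147.8 atm

P ≈ 147.8 atm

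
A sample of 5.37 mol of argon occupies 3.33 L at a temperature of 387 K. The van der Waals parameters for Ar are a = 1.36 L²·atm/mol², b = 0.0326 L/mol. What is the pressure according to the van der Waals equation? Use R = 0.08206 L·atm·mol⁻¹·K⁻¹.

P = nRT/(V − nb) − a n²/V²
nRT/(V − nb) = (5.37)(0.08206)(387)/(3.33 − 5.37×0.0326) = 170.54/3.1549 = 54.056 atm
a n²/V² = (1.36)(5.37)²/(3.33)² = 3.5367 atm
P = 54.056 − 3.5367 = 50.52 atm

P ≈ 50.52 atm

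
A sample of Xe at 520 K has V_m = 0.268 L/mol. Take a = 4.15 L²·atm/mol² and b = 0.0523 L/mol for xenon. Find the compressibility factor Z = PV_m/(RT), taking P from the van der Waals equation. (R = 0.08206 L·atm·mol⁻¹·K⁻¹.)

Z ≈ 0.8796

P = RT/(V_m − b) − a/V_m² = (0.08206)(520)/(0.268 − 0.0523) − 4.15/(0.268)²
  = 42.671/0.21570 − 57.780 = 197.83 − 57.780 = 140.05 atm
Z = PV_m/(RT) = (140.05)(0.268)/((0.08206)(520)) = 37.533/42.671 = 0.8796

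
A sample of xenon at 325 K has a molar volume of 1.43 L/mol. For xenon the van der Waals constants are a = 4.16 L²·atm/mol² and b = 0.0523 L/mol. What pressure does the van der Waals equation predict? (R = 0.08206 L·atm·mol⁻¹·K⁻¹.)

P = RT/(V_m − b) − a/V_m²
RT/(V_m − b) = (0.08206)(325)/(1.43 − 0.0523) = 26.670/1.3777 = 19.358 atm
a/V_m² = 4.16/(1.43)² = 2.0343 atm
P = 19.358 − 2.0343 = 17.32 atm

P ≈ 17.32 atm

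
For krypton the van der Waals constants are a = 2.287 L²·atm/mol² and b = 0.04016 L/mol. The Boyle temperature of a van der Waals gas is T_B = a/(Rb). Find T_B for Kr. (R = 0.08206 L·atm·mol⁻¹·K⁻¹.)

T_B ≈ 694.0 K

For a van der Waals gas the second virial coefficient B₂ = b − a/(RT) vanishes at T_B = a/(Rb).
T_B = 2.287/(0.08206×0.04016) = 2.287/0.0032955 = 694.0 K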